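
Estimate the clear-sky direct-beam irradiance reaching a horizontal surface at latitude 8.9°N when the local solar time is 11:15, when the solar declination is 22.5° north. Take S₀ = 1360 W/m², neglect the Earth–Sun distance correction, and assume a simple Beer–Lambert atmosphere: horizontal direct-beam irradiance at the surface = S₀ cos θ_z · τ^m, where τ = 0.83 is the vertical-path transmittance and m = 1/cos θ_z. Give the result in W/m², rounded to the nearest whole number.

Hour angle H = 15° × (11.25 − 12) = -11.25°.
cos θ_z = sin φ sin δ + cos φ cos δ cos H = (0.1547)(0.3827) + (0.9880)(0.9239)(0.9808) = 0.9545.
Air mass m = 1/cos θ_z = 1/0.9545 = 1.048; τ^m = 0.83^1.048 = 0.8226.
Surface direct beam = 1360 × 0.9545 × 0.8226 = 1067.83 W/m².

1068 W/m²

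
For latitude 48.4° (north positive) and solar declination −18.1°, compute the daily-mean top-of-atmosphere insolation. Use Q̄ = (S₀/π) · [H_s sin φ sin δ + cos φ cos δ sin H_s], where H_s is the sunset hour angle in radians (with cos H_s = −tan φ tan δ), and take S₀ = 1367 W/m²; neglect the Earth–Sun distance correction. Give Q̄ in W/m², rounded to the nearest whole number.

The sunset hour angle satisfies cos H_s = −tan φ tan δ = 0.3681, giving H_s = 68.40°. In radians, H_s = 1.1938.
H_s sin φ sin δ = 1.1938 × 0.7478 × -0.3107 = -0.2774.
cos φ cos δ sin H_s = 0.6639 × 0.9505 × 0.9298 = 0.5867.
Q̄ = (1367/π) × (-0.2774 + 0.5867) = 435.13 × 0.3093 = 134.59 W/m².

135 W/m²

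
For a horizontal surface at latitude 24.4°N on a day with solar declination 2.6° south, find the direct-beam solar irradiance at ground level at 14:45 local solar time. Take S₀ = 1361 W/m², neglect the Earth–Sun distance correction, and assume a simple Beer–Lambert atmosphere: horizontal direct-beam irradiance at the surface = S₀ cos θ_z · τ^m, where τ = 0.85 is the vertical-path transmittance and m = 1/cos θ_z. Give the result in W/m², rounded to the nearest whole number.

Hour angle H = 15° × (14.75 − 12) = 41.25°.
cos θ_z = sin(24.4°) sin(-2.6°) + cos(24.4°) cos(-2.6°) cos(41.25°) = -0.0187 + 0.6840 = 0.6653.
Air mass m = 1/cos θ_z = 1/0.6653 = 1.503; τ^m = 0.85^1.503 = 0.7833.
Surface direct beam = 1361 × 0.6653 × 0.7833 = 709.26 W/m².

709 W/m²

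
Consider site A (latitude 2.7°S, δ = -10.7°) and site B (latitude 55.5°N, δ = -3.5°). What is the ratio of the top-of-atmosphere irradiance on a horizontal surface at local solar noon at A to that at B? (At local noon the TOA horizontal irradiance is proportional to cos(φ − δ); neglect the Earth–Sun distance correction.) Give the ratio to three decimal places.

1.923

A: cos θ_z = cos(-2.7° − (-10.7°)) = 0.9903.
B: cos θ_z = cos(55.5° − (-3.5°)) = 0.5150.
Ratio A/B = 0.9903 / 0.5150 = 1.9229.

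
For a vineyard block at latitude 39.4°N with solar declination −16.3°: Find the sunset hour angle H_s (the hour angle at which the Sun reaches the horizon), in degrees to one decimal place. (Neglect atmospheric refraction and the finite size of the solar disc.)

76.1°

The sunset hour angle satisfies cos H_s = −tan φ tan δ = 0.2402, giving H_s = 76.10°.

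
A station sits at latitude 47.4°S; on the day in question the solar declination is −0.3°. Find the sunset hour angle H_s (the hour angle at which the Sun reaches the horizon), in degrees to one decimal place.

The sunset hour angle satisfies cos H_s = −tan φ tan δ = -0.0057, giving H_s = 90.33°.

90.3°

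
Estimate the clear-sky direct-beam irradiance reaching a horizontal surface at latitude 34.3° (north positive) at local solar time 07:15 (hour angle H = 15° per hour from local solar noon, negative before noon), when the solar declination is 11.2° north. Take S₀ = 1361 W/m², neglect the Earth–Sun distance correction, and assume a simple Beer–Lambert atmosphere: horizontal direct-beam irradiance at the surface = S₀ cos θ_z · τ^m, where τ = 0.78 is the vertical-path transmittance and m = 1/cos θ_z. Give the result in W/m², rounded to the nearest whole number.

257 W/m²

Hour angle H = 15° × (7.25 − 12) = -71.25°.
With φ = 34.3°, δ = 11.2°, H = -71.25°: sin φ sin δ = 0.1095, cos φ cos δ cos H = 0.2605, so cos θ_z = 0.3700.
Air mass m = 1/cos θ_z = 1/0.3700 = 2.703; τ^m = 0.78^2.703 = 0.5109.
Surface direct beam = 1361 × 0.3700 × 0.5109 = 257.27 W/m².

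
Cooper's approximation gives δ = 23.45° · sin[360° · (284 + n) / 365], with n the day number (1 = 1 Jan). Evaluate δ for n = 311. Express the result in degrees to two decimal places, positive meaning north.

-17.11°

360 × (284 + 311) / 365 = 586.849°; sin(586.849°) = -0.7296.
δ = 23.45 × -0.7296 = -17.109° ≈ -17.11°.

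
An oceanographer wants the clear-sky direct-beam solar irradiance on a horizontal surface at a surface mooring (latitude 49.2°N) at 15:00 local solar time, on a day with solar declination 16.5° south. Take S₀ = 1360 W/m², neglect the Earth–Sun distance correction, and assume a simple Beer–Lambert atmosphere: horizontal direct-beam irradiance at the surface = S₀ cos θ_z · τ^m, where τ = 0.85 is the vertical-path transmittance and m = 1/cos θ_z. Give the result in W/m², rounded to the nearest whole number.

152 W/m²

Hour angle H = 15° × (15 − 12) = 45.00°.
cos θ_z = sin(49.2°) sin(-16.5°) + cos(49.2°) cos(-16.5°) cos(45.00°) = -0.2150 + 0.4430 = 0.2280.
Air mass m = 1/cos θ_z = 1/0.2280 = 4.386; τ^m = 0.85^4.386 = 0.4903.
Surface direct beam = 1360 × 0.2280 × 0.4903 = 152.03 W/m².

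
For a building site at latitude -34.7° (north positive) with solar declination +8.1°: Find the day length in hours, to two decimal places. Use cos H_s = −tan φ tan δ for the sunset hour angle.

cos H_s = −tan(-34.7°) · tan(8.1°) = 0.0985, so H_s = arccos(0.0985) = 84.35°.
Day length = 2 H_s / 15° h⁻¹ = 168.70° / 15 = 11.247 h.

11.25 hours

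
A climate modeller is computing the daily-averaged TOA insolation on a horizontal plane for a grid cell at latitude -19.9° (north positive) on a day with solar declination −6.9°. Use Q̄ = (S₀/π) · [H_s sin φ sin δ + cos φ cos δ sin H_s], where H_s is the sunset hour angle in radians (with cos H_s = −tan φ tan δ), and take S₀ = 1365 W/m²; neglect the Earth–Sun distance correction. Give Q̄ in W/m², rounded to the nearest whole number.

434 W/m²

−tan φ tan δ = −(-0.3620)(-0.1210) = -0.0438; H_s = arccos(-0.0438) = 92.51°. In radians, H_s = 1.6146.
H_s sin φ sin δ = 1.6146 × -0.3404 × -0.1201 = 0.0660.
cos φ cos δ sin H_s = 0.9403 × 0.9928 × 0.9990 = 0.9326.
Q̄ = (1365/π) × (0.0660 + 0.9326) = 434.49 × 0.9986 = 433.88 W/m².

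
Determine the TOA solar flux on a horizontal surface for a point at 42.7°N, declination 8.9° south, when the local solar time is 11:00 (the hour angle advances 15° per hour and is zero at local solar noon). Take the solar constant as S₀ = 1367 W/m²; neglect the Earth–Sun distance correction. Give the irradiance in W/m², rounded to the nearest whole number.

Hour angle H = 15° × (11 − 12) = -15.00°.
cos θ_z = sin φ sin δ + cos φ cos δ cos H = (0.6782)(-0.1547) + (0.7349)(0.9880)(0.9659) = 0.5964.
Top-of-atmosphere irradiance = S₀ cos θ_z = 1367 × 0.5964 = 815.28 W/m².

815 W/m²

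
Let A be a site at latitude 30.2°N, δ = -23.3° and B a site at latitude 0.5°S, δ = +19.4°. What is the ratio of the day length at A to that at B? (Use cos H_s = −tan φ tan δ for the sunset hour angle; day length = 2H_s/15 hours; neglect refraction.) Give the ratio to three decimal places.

A: H_s = arccos(−tan 30.2° · tan -23.3°) = 75.48°, so 2H_s/15 = 10.0640 h.
B: H_s = arccos(−tan -0.5° · tan 19.4°) = 89.82°, so 2H_s/15 = 11.9760 h.
Ratio A/B = 10.0640 / 11.9760 = 0.8403.

0.840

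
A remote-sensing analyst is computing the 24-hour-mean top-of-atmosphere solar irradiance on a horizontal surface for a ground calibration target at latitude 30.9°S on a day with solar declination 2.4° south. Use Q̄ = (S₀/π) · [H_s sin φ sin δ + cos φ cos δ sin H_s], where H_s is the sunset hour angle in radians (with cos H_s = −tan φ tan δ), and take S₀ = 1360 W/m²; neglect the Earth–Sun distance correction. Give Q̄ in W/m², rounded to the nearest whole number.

386 W/m²

The sunset hour angle satisfies cos H_s = −tan φ tan δ = -0.0251, giving H_s = 91.44°. In radians, H_s = 1.5959.
H_s sin φ sin δ = 1.5959 × -0.5135 × -0.0419 = 0.0343.
cos φ cos δ sin H_s = 0.8581 × 0.9991 × 0.9997 = 0.8571.
Q̄ = (1360/π) × (0.0343 + 0.8571) = 432.90 × 0.8914 = 385.89 W/m².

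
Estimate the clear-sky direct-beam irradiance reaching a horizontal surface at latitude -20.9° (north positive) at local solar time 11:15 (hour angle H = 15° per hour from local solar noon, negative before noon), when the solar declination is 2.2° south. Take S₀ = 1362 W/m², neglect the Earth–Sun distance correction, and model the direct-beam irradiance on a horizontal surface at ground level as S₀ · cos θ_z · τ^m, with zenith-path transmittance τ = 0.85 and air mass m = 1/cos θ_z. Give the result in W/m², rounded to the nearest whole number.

Hour angle H = 15° × (11.25 − 12) = -11.25°.
cos θ_z = sin(-20.9°) sin(-2.2°) + cos(-20.9°) cos(-2.2°) cos(-11.25°) = 0.0137 + 0.9156 = 0.9293.
Air mass m = 1/cos θ_z = 1/0.9293 = 1.076; τ^m = 0.85^1.076 = 0.8396.
Surface direct beam = 1362 × 0.9293 × 0.8396 = 1062.69 W/m².

1063 W/m²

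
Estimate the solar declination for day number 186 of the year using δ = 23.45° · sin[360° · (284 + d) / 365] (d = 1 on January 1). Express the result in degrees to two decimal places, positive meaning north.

360 × (284 + 186) / 365 = 463.562°; sin(463.562°) = 0.9721.
δ = 23.45 × 0.9721 = 22.796° ≈ +22.80°.

+22.80°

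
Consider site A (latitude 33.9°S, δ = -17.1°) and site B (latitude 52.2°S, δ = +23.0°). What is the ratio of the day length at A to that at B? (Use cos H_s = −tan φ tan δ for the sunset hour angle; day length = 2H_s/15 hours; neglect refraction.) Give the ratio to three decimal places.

1.794

A: H_s = arccos(−tan -33.9° · tan -17.1°) = 101.93°, so 2H_s/15 = 13.5907 h.
B: H_s = arccos(−tan -52.2° · tan 23.0°) = 56.82°, so 2H_s/15 = 7.5760 h.
Ratio A/B = 13.5907 / 7.5760 = 1.7939.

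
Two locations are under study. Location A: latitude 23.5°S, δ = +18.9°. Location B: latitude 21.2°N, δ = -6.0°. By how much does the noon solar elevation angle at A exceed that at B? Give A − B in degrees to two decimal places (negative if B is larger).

A: 90° − |-23.5 − (18.9)| = 47.60°.
B: 90° − |21.2 − (-6.0)| = 62.80°.
A − B = 47.60 − 62.80 = -15.20°.

-15.20°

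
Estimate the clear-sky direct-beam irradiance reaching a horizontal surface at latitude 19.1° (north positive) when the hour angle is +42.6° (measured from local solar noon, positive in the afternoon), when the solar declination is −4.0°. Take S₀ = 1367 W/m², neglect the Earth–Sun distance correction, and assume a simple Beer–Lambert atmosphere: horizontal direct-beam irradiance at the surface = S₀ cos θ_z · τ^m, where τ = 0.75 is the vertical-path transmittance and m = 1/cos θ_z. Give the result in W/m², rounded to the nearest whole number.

cos θ_z = sin(19.1°) sin(-4.0°) + cos(19.1°) cos(-4.0°) cos(42.60°) = -0.0228 + 0.6939 = 0.6711.
Air mass m = 1/cos θ_z = 1/0.6711 = 1.490; τ^m = 0.75^1.490 = 0.6514.
Surface direct beam = 1367 × 0.6711 × 0.6514 = 597.59 W/m².

598 W/m²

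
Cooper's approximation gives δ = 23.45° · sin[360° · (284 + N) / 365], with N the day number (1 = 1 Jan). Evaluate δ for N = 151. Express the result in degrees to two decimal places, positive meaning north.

+21.90°

360 × (284 + 151) / 365 = 429.041°; sin(429.041°) = 0.9338.
δ = 23.45 × 0.9338 = 21.898° ≈ +21.90°.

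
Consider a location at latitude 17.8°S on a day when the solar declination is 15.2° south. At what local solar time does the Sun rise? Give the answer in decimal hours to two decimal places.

5.67 h

−tan φ tan δ = −(-0.3211)(-0.2717) = -0.0872; H_s = arccos(-0.0872) = 95.00°.
Sunrise is at 12 − H_s/15 = 12 − 6.333 = 5.667 h local solar time.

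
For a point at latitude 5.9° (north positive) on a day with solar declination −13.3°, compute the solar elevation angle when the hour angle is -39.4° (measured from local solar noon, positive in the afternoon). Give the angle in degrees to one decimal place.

46.4°

cos θ_z = sin φ sin δ + cos φ cos δ cos H = (0.1028)(-0.2300) + (0.9947)(0.9732)(0.7727) = 0.7244.
θ_z = arccos(0.7244) = 43.58°, so the elevation is 90° − 43.58° = 46.42°.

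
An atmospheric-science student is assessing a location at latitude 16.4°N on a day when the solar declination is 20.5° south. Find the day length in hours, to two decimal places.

11.16 hours

cos H_s = −tan(16.4°) · tan(-20.5°) = 0.1100, so H_s = arccos(0.1100) = 83.68°.
Day length = 2 H_s / 15° h⁻¹ = 167.36° / 15 = 11.157 h.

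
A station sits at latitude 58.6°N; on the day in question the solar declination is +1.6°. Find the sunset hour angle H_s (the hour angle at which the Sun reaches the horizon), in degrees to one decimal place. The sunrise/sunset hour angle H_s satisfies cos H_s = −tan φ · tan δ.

92.6°

cos H_s = −tan(58.6°) · tan(1.6°) = -0.0458, so H_s = arccos(-0.0458) = 92.63°.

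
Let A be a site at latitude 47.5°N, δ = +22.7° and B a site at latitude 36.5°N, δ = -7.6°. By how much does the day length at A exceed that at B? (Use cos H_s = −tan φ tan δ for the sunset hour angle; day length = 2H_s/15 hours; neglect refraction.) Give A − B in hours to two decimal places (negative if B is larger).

A: H_s = arccos(−tan 47.5° · tan 22.7°) = 117.16°, so 2H_s/15 = 15.6213 h.
B: H_s = arccos(−tan 36.5° · tan -7.6°) = 84.33°, so 2H_s/15 = 11.2440 h.
A − B = 15.6213 − 11.2440 = 4.3773 h.

+4.38 h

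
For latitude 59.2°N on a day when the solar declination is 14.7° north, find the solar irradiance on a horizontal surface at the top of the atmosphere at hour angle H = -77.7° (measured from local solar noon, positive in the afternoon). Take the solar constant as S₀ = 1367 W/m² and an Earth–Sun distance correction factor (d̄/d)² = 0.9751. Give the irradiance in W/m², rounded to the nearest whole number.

cos θ_z = sin φ sin δ + cos φ cos δ cos H = (0.8590)(0.2538) + (0.5120)(0.9673)(0.2130) = 0.3235.
Top-of-atmosphere irradiance = S₀ (d̄/d)² cos θ_z = 1367 × 0.9751 × 0.3235 = 431.21 W/m².

431 W/m²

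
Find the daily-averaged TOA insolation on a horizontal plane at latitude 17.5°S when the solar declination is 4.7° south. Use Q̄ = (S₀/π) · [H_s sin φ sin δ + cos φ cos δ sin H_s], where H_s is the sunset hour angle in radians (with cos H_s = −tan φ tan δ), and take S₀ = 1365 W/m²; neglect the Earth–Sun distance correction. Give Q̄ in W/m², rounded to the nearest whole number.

430 W/m²

cos H_s = −tan(-17.5°) · tan(-4.7°) = -0.0259, so H_s = arccos(-0.0259) = 91.48°. In radians, H_s = 1.5966.
H_s sin φ sin δ = 1.5966 × -0.3007 × -0.0819 = 0.0393.
cos φ cos δ sin H_s = 0.9537 × 0.9966 × 0.9997 = 0.9502.
Q̄ = (1365/π) × (0.0393 + 0.9502) = 434.49 × 0.9895 = 429.93 W/m².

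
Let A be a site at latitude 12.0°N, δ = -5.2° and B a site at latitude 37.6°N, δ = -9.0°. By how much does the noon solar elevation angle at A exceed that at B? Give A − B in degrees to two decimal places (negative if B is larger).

A: 90° − |12.0 − (-5.2)| = 72.80°.
B: 90° − |37.6 − (-9.0)| = 43.40°.
A − B = 72.80 − 43.40 = 29.40°.

+29.40°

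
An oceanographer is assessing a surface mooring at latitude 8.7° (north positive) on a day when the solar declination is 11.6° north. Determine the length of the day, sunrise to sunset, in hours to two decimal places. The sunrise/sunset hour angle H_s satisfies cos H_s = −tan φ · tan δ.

The sunset hour angle satisfies cos H_s = −tan φ tan δ = -0.0314, giving H_s = 91.80°.
Day length = 2 H_s / 15° h⁻¹ = 183.60° / 15 = 12.240 h.

12.24 hours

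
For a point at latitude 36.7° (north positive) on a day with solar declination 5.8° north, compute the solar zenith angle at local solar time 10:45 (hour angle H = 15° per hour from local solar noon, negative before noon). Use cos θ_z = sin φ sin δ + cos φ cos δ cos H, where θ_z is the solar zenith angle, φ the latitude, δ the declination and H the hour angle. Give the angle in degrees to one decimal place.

35.3°

Hour angle H = 15° × (10.75 − 12) = -18.75°.
With φ = 36.7°, δ = 5.8°, H = -18.75°: sin φ sin δ = 0.0604, cos φ cos δ cos H = 0.7553, so cos θ_z = 0.8157.
θ_z = arccos(0.8157) = 35.34°.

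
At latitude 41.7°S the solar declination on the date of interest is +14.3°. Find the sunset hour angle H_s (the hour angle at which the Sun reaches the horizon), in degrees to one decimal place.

cos H_s = −tan(-41.7°) · tan(14.3°) = 0.2271, so H_s = arccos(0.2271) = 76.87°.

76.9°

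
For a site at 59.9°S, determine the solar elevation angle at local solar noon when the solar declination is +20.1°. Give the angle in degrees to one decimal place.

At local solar noon the hour angle is zero, so the elevation is 90° − |φ − δ| = 90° − |-59.9° − (20.1°)| = 90° − 80.0° = 10.0°.

10.0°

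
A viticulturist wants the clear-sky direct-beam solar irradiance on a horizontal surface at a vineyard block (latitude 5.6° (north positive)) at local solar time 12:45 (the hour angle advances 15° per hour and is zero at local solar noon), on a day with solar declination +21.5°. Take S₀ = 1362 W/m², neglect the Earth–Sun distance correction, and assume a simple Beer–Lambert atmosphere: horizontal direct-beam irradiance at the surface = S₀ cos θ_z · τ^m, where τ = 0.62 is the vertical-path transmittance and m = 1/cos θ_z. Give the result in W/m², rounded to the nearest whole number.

Hour angle H = 15° × (12.75 − 12) = 11.25°.
With φ = 5.6°, δ = 21.5°, H = 11.25°: sin φ sin δ = 0.0358, cos φ cos δ cos H = 0.9082, so cos θ_z = 0.9440.
Air mass m = 1/cos θ_z = 1/0.9440 = 1.059; τ^m = 0.62^1.059 = 0.6028.
Surface direct beam = 1362 × 0.9440 × 0.6028 = 775.04 W/m².

775 W/m²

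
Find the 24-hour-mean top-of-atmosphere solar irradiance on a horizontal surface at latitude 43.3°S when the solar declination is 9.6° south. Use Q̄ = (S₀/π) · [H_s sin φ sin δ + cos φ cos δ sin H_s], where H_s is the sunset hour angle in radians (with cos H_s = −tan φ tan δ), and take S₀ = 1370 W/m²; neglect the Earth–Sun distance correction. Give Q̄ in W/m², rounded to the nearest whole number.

The sunset hour angle satisfies cos H_s = −tan φ tan δ = -0.1594, giving H_s = 99.17°. In radians, H_s = 1.7308.
H_s sin φ sin δ = 1.7308 × -0.6858 × -0.1668 = 0.1980.
cos φ cos δ sin H_s = 0.7278 × 0.9860 × 0.9872 = 0.7084.
Q̄ = (1370/π) × (0.1980 + 0.7084) = 436.08 × 0.9064 = 395.26 W/m².

395 W/m²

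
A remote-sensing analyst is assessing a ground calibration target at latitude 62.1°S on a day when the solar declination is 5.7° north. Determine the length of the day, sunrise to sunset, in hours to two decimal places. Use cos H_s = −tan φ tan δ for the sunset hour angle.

10.55 hours

cos H_s = −tan(-62.1°) · tan(5.7°) = 0.1885, so H_s = arccos(0.1885) = 79.13°.
Day length = 2 H_s / 15° h⁻¹ = 158.26° / 15 = 10.551 h.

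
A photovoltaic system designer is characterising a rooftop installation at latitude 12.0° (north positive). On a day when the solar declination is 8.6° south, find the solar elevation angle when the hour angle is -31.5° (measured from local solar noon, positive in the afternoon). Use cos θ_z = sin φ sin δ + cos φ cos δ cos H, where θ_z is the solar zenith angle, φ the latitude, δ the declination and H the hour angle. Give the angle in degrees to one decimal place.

52.5°

cos θ_z = sin φ sin δ + cos φ cos δ cos H = (0.2079)(-0.1495) + (0.9781)(0.9888)(0.8526) = 0.7935.
θ_z = arccos(0.7935) = 37.49°, so the elevation is 90° − 37.49° = 52.51°.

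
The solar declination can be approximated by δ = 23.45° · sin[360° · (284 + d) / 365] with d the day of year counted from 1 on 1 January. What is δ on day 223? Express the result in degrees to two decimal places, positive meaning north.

+15.06°

360 × (284 + 223) / 365 = 500.055°; sin(500.055°) = 0.6421.
δ = 23.45 × 0.6421 = 15.057° ≈ +15.06°.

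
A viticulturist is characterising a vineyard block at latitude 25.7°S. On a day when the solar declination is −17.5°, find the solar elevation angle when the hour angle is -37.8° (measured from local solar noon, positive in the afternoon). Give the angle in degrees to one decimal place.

With φ = -25.7°, δ = -17.5°, H = -37.80°: sin φ sin δ = 0.1304, cos φ cos δ cos H = 0.6790, so cos θ_z = 0.8094.
θ_z = arccos(0.8094) = 35.96°, so the elevation is 90° − 35.96° = 54.04°.

54.0°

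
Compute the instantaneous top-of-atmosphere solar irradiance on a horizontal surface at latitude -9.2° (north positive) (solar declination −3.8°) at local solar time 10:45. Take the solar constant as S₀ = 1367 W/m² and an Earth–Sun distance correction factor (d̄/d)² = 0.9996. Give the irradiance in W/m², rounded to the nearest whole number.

Hour angle H = 15° × (10.75 − 12) = -18.75°.
cos θ_z = sin(-9.2°) sin(-3.8°) + cos(-9.2°) cos(-3.8°) cos(-18.75°) = 0.0106 + 0.9327 = 0.9433.
Top-of-atmosphere irradiance = S₀ (d̄/d)² cos θ_z = 1367 × 0.9996 × 0.9433 = 1288.98 W/m².

1289 W/m²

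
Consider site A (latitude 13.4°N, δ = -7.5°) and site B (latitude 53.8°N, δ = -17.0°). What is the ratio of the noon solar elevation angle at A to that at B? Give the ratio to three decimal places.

3.599

A: 90° − |13.4 − (-7.5)| = 69.10°.
B: 90° − |53.8 − (-17.0)| = 19.20°.
Ratio A/B = 69.1000 / 19.2000 = 3.5990.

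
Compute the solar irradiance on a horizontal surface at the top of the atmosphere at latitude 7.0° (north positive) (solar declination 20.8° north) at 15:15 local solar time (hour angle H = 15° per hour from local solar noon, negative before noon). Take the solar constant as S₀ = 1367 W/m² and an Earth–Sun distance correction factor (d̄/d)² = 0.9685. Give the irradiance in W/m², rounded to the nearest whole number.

867 W/m²

Hour angle H = 15° × (15.25 − 12) = 48.75°.
With φ = 7.0°, δ = 20.8°, H = 48.75°: sin φ sin δ = 0.0433, cos φ cos δ cos H = 0.6118, so cos θ_z = 0.6551.
Top-of-atmosphere irradiance = S₀ (d̄/d)² cos θ_z = 1367 × 0.9685 × 0.6551 = 867.31 W/m².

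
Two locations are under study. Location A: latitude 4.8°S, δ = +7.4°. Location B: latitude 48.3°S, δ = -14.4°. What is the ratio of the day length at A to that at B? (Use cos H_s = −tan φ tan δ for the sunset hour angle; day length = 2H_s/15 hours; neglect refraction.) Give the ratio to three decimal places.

0.837

A: H_s = arccos(−tan -4.8° · tan 7.4°) = 89.38°, so 2H_s/15 = 11.9173 h.
B: H_s = arccos(−tan -48.3° · tan -14.4°) = 106.75°, so 2H_s/15 = 14.2333 h.
Ratio A/B = 11.9173 / 14.2333 = 0.8373.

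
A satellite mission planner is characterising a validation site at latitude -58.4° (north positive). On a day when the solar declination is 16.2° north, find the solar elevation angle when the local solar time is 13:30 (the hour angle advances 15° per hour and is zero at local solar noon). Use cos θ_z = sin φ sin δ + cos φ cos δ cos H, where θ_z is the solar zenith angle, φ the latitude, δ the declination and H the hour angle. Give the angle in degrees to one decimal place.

13.1°

Hour angle H = 15° × (13.5 − 12) = 22.50°.
cos θ_z = sin φ sin δ + cos φ cos δ cos H = (-0.8517)(0.2790) + (0.5240)(0.9603)(0.9239) = 0.2273.
θ_z = arccos(0.2273) = 76.86°, so the elevation is 90° − 76.86° = 13.14°.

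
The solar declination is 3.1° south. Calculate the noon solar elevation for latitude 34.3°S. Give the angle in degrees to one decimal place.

At local solar noon the hour angle is zero, so the elevation is 90° − |φ − δ| = 90° − |-34.3° − (-3.1°)| = 90° − 31.2° = 58.8°.

58.8°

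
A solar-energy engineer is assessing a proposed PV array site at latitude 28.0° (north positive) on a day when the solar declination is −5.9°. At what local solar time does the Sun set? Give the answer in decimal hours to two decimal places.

17.79 h

The sunset hour angle satisfies cos H_s = −tan φ tan δ = 0.0549, giving H_s = 86.85°.
Sunset is at 12 + H_s/15 = 12 + 5.790 = 17.790 h local solar time.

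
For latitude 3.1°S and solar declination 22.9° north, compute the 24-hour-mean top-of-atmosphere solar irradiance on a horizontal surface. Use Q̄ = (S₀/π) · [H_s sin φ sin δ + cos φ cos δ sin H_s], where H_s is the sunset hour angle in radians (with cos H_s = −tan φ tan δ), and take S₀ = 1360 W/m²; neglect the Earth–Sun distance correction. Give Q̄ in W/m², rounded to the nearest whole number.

384 W/m²

cos H_s = −tan(-3.1°) · tan(22.9°) = 0.0229, so H_s = arccos(0.0229) = 88.69°. In radians, H_s = 1.5479.
H_s sin φ sin δ = 1.5479 × -0.0541 × 0.3891 = -0.0326.
cos φ cos δ sin H_s = 0.9985 × 0.9212 × 0.9997 = 0.9195.
Q̄ = (1360/π) × (-0.0326 + 0.9195) = 432.90 × 0.8869 = 383.94 W/m².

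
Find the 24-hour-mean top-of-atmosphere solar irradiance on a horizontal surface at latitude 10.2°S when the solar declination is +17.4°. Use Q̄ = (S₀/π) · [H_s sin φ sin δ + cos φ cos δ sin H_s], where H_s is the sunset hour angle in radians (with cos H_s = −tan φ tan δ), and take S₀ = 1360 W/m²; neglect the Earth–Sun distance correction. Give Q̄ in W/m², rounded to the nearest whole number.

−tan φ tan δ = −(-0.1799)(0.3134) = 0.0564; H_s = arccos(0.0564) = 86.77°. In radians, H_s = 1.5144.
H_s sin φ sin δ = 1.5144 × -0.1771 × 0.2990 = -0.0802.
cos φ cos δ sin H_s = 0.9842 × 0.9542 × 0.9984 = 0.9376.
Q̄ = (1360/π) × (-0.0802 + 0.9376) = 432.90 × 0.8574 = 371.17 W/m².

371 W/m²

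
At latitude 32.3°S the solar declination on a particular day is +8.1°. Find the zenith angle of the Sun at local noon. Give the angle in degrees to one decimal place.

40.4°

At local solar noon the hour angle is zero, so the zenith angle is |φ − δ| = |-32.3° − (8.1°)| = 40.4°.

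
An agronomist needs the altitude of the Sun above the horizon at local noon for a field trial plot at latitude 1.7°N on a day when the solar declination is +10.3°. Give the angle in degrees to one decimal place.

At local solar noon the hour angle is zero, so the elevation is 90° − |φ − δ| = 90° − |1.7° − (10.3°)| = 90° − 8.6° = 81.4°.

81.4°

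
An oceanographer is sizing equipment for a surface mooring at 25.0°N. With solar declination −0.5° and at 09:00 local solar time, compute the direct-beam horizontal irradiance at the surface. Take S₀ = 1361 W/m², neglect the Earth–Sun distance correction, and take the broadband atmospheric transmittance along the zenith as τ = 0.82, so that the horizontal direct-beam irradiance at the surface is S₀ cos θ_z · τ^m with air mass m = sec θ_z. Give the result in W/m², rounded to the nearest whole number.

635 W/m²

Hour angle H = 15° × (9 − 12) = -45.00°.
cos θ_z = sin φ sin δ + cos φ cos δ cos H = (0.4226)(-0.0087) + (0.9063)(1.0000)(0.7071) = 0.6372.
Air mass m = 1/cos θ_z = 1/0.6372 = 1.569; τ^m = 0.82^1.569 = 0.7324.
Surface direct beam = 1361 × 0.6372 × 0.7324 = 635.16 W/m².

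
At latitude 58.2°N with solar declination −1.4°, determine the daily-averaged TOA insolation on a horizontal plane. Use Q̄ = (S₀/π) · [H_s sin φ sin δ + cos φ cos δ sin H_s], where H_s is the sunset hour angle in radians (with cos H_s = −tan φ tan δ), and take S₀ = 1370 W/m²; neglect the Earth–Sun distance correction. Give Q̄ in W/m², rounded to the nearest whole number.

216 W/m²

−tan φ tan δ = −(1.6128)(-0.0244) = 0.0394; H_s = arccos(0.0394) = 87.74°. In radians, H_s = 1.5314.
H_s sin φ sin δ = 1.5314 × 0.8499 × -0.0244 = -0.0318.
cos φ cos δ sin H_s = 0.5270 × 0.9997 × 0.9992 = 0.5264.
Q̄ = (1370/π) × (-0.0318 + 0.5264) = 436.08 × 0.4946 = 215.69 W/m².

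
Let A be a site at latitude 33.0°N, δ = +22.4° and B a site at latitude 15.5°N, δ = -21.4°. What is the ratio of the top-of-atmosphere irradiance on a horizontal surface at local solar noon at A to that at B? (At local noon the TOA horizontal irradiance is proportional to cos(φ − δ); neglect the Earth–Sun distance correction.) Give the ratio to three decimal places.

1.229

A: cos θ_z = cos(33.0° − (22.4°)) = 0.9829.
B: cos θ_z = cos(15.5° − (-21.4°)) = 0.7997.
Ratio A/B = 0.9829 / 0.7997 = 1.2291.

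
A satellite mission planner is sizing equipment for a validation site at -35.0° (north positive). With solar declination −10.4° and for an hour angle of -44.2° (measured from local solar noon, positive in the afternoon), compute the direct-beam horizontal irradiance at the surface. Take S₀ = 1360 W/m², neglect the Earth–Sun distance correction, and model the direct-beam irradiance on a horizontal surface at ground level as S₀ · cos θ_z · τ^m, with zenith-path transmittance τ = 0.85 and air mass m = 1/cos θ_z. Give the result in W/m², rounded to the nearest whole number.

cos θ_z = sin(-35.0°) sin(-10.4°) + cos(-35.0°) cos(-10.4°) cos(-44.20°) = 0.1035 + 0.5776 = 0.6811.
Air mass m = 1/cos θ_z = 1/0.6811 = 1.468; τ^m = 0.85^1.468 = 0.7877.
Surface direct beam = 1360 × 0.6811 × 0.7877 = 729.64 W/m².

730 W/m²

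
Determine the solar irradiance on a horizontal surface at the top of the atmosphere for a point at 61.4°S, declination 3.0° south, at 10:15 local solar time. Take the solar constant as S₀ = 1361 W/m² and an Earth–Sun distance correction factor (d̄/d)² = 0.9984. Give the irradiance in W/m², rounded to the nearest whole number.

645 W/m²

Hour angle H = 15° × (10.25 − 12) = -26.25°.
cos θ_z = sin(-61.4°) sin(-3.0°) + cos(-61.4°) cos(-3.0°) cos(-26.25°) = 0.0460 + 0.4287 = 0.4747.
Top-of-atmosphere irradiance = S₀ (d̄/d)² cos θ_z = 1361 × 0.9984 × 0.4747 = 645.03 W/m².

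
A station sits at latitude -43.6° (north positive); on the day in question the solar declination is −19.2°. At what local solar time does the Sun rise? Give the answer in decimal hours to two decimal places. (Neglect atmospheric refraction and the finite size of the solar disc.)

4.71 h

cos H_s = −tan(-43.6°) · tan(-19.2°) = -0.3316, so H_s = arccos(-0.3316) = 109.37°.
Sunrise is at 12 − H_s/15 = 12 − 7.291 = 4.709 h local solar time.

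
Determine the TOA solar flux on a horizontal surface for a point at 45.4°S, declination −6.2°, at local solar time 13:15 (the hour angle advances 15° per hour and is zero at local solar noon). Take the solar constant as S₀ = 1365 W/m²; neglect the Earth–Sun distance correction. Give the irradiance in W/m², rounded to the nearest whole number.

Hour angle H = 15° × (13.25 − 12) = 18.75°.
cos θ_z = sin φ sin δ + cos φ cos δ cos H = (-0.7120)(-0.1080) + (0.7022)(0.9942)(0.9469) = 0.7380.
Top-of-atmosphere irradiance = S₀ cos θ_z = 1365 × 0.7380 = 1007.37 W/m².

1007 W/m²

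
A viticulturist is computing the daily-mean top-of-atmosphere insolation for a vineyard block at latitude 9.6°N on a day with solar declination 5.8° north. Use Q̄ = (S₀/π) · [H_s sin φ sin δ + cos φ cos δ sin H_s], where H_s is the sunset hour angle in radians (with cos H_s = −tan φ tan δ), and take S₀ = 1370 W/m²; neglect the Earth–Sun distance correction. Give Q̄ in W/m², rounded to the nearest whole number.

−tan φ tan δ = −(0.1691)(0.1016) = -0.0172; H_s = arccos(-0.0172) = 90.99°. In radians, H_s = 1.5881.
H_s sin φ sin δ = 1.5881 × 0.1668 × 0.1011 = 0.0268.
cos φ cos δ sin H_s = 0.9860 × 0.9949 × 0.9999 = 0.9809.
Q̄ = (1370/π) × (0.0268 + 0.9809) = 436.08 × 1.0077 = 439.44 W/m².

439 W/m²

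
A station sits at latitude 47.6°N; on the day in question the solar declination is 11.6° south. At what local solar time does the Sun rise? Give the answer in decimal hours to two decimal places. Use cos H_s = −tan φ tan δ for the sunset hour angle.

cos H_s = −tan(47.6°) · tan(-11.6°) = 0.2248, so H_s = arccos(0.2248) = 77.01°.
Sunrise is at 12 − H_s/15 = 12 − 5.134 = 6.866 h local solar time.

6.87 h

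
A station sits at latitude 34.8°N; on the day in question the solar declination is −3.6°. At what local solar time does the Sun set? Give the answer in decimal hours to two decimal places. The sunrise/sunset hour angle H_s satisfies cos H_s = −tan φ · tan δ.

−tan φ tan δ = −(0.6950)(-0.0629) = 0.0437; H_s = arccos(0.0437) = 87.50°.
Sunset is at 12 + H_s/15 = 12 + 5.833 = 17.833 h local solar time.

17.83 h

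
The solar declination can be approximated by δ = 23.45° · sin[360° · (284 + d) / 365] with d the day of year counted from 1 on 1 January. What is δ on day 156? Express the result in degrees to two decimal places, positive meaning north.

360 × (284 + 156) / 365 = 433.973°; sin(433.973°) = 0.9611.
δ = 23.45 × 0.9611 = 22.538° ≈ +22.54°.

+22.54°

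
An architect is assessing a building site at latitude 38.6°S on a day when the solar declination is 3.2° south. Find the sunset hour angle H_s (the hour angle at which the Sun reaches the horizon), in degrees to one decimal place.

92.6°

cos H_s = −tan(-38.6°) · tan(-3.2°) = -0.0446, so H_s = arccos(-0.0446) = 92.56°.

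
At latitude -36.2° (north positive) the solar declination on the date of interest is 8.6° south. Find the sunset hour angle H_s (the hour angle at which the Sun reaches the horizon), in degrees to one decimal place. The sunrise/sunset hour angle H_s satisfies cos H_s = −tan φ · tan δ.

96.4°

−tan φ tan δ = −(-0.7319)(-0.1512) = -0.1107; H_s = arccos(-0.1107) = 96.36°.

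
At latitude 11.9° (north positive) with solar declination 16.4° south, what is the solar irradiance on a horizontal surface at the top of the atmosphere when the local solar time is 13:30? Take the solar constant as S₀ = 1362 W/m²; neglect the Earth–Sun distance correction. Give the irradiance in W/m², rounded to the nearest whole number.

Hour angle H = 15° × (13.5 − 12) = 22.50°.
cos θ_z = sin(11.9°) sin(-16.4°) + cos(11.9°) cos(-16.4°) cos(22.50°) = -0.0582 + 0.8672 = 0.8090.
Top-of-atmosphere irradiance = S₀ cos θ_z = 1362 × 0.8090 = 1101.86 W/m².

1102 W/m²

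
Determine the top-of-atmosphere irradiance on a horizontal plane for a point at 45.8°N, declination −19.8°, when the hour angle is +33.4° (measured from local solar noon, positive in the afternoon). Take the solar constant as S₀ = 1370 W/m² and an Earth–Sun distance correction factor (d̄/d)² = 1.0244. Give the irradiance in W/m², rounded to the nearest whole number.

428 W/m²

With φ = 45.8°, δ = -19.8°, H = 33.40°: sin φ sin δ = -0.2428, cos φ cos δ cos H = 0.5476, so cos θ_z = 0.3048.
Top-of-atmosphere irradiance = S₀ (d̄/d)² cos θ_z = 1370 × 1.0244 × 0.3048 = 427.76 W/m².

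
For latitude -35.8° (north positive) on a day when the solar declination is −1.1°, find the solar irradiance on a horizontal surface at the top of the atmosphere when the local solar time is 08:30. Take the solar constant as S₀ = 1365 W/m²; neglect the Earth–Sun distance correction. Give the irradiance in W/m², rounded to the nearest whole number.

689 W/m²

Hour angle H = 15° × (8.5 − 12) = -52.50°.
cos θ_z = sin φ sin δ + cos φ cos δ cos H = (-0.5850)(-0.0192) + (0.8111)(0.9998)(0.6088) = 0.5049.
Top-of-atmosphere irradiance = S₀ cos θ_z = 1365 × 0.5049 = 689.19 W/m².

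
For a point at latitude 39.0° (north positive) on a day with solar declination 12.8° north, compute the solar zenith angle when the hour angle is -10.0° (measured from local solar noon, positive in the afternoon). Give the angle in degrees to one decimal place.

27.7°

cos θ_z = sin(39.0°) sin(12.8°) + cos(39.0°) cos(12.8°) cos(-10.00°) = 0.1394 + 0.7463 = 0.8857.
θ_z = arccos(0.8857) = 27.66°.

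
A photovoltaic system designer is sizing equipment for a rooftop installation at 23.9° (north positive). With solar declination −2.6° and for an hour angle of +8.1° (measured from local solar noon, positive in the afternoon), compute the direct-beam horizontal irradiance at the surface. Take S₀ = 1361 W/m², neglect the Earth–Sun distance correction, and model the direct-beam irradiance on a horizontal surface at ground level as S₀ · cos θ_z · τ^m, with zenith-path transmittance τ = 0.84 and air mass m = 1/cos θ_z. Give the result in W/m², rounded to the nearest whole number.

990 W/m²

cos θ_z = sin φ sin δ + cos φ cos δ cos H = (0.4051)(-0.0454) + (0.9143)(0.9990)(0.9900) = 0.8859.
Air mass m = 1/cos θ_z = 1/0.8859 = 1.129; τ^m = 0.84^1.129 = 0.8213.
Surface direct beam = 1361 × 0.8859 × 0.8213 = 990.25 W/m².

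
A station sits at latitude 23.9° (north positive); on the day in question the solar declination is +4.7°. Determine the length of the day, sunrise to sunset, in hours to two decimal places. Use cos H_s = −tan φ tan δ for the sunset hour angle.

12.28 hours

The sunset hour angle satisfies cos H_s = −tan φ tan δ = -0.0364, giving H_s = 92.09°.
Day length = 2 H_s / 15° h⁻¹ = 184.18° / 15 = 12.279 h.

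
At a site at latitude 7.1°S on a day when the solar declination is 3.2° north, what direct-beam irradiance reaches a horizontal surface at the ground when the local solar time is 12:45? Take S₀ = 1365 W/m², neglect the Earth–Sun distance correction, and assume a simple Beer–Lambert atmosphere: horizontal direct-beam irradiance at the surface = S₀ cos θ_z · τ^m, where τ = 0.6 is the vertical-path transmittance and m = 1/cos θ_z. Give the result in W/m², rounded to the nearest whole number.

776 W/m²

Hour angle H = 15° × (12.75 − 12) = 11.25°.
cos θ_z = sin(-7.1°) sin(3.2°) + cos(-7.1°) cos(3.2°) cos(11.25°) = -0.0069 + 0.9717 = 0.9648.
Air mass m = 1/cos θ_z = 1/0.9648 = 1.036; τ^m = 0.6^1.036 = 0.5891.
Surface direct beam = 1365 × 0.9648 × 0.5891 = 775.82 W/m².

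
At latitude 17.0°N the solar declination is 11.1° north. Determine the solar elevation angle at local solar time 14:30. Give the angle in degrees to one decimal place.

Hour angle H = 15° × (14.5 − 12) = 37.50°.
cos θ_z = sin φ sin δ + cos φ cos δ cos H = (0.2924)(0.1925) + (0.9563)(0.9813)(0.7934) = 0.8008.
θ_z = arccos(0.8008) = 36.79°, so the elevation is 90° − 36.79° = 53.21°.

53.2°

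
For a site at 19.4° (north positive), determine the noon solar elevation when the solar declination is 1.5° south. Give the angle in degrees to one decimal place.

At local solar noon the hour angle is zero, so the elevation is 90° − |φ − δ| = 90° − |19.4° − (-1.5°)| = 90° − 20.9° = 69.1°.

69.1°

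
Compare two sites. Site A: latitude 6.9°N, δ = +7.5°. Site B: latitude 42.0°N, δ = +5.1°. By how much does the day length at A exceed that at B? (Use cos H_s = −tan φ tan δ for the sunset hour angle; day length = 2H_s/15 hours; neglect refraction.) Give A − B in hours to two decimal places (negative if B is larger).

A: H_s = arccos(−tan 6.9° · tan 7.5°) = 90.91°, so 2H_s/15 = 12.1213 h.
B: H_s = arccos(−tan 42.0° · tan 5.1°) = 94.61°, so 2H_s/15 = 12.6147 h.
A − B = 12.1213 − 12.6147 = -0.4934 h.

-0.49 h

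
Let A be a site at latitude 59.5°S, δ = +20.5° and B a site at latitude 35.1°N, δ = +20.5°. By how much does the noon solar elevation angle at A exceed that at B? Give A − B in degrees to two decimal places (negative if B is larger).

A: 90° − |-59.5 − (20.5)| = 10.00°.
B: 90° − |35.1 − (20.5)| = 75.40°.
A − B = 10.00 − 75.40 = -65.40°.

-65.40°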